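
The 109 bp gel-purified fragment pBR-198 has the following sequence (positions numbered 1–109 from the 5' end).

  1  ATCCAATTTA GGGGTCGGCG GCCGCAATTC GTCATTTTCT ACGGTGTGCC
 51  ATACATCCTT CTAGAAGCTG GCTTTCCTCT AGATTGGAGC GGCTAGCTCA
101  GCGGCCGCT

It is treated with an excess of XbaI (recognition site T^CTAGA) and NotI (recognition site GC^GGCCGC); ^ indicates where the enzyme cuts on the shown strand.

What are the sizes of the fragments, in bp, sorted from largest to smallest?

41, 24, 19, 18, 7 bp

XbaI sites (TCTAGA) start at positions 60, 78.
XbaI cuts after the first base of each site, so after positions 60, 78.
NotI sites (GCGGCCGC) start at positions 18, 101.
NotI cuts after base 2 of each site, so after positions 19, 102.
Combined cut positions: 19, 60, 78, 102.
Linear molecule, 4 cuts → 5 fragments:
  1–19 → 19 bp
  20–60 → 41 bp
  61–78 → 18 bp
  79–102 → 24 bp
  103–109 → 7 bp
Sorted largest to smallest: 41, 24, 19, 18, 7 bp.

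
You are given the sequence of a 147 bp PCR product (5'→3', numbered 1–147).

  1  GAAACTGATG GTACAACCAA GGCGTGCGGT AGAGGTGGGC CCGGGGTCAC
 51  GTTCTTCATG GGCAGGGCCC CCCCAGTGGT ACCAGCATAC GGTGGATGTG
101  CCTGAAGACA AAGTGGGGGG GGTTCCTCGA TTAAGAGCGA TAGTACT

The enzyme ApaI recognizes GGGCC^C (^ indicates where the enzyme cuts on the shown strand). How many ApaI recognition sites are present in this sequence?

2

GGGCCC occurs starting at positions 37, 65.
ApaI cuts at 2 sites.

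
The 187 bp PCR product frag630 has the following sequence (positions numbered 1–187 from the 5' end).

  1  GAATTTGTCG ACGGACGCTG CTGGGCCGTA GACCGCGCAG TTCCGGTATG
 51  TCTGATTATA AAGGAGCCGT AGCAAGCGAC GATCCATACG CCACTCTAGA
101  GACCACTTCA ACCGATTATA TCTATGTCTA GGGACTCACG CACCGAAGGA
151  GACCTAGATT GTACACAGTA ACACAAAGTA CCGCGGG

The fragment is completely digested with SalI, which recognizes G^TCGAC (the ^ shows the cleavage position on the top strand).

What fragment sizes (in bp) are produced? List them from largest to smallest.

180, 7 bp

The SalI site (GTCGAC) starts at position 7.
SalI cuts after the first base of each site, so after position 7.
Linear molecule, 1 cut → 2 fragments:
  1–7 → 7 bp
  8–187 → 180 bp
Sorted largest to smallest: 180, 7 bp.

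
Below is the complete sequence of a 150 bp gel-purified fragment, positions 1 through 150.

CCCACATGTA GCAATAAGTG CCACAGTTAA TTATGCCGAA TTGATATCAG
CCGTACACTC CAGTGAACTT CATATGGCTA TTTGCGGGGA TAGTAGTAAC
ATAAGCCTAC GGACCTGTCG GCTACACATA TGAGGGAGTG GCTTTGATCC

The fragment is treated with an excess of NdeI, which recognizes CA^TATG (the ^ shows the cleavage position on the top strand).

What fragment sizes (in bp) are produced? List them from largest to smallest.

NdeI sites (CATATG) start at positions 71, 127.
NdeI cuts after base 2 of each site, so after positions 72, 128.
Linear molecule, 2 cuts → 3 fragments:
  1–72 → 72 bp
  73–128 → 56 bp
  129–150 → 22 bp
Sorted largest to smallest: 72, 56, 22 bp.

72, 56, 22 bp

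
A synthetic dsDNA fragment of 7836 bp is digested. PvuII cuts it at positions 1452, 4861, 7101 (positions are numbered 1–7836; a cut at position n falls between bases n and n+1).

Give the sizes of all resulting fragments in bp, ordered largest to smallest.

3409, 2240, 1452, 735 bp

Linear molecule, 3 cuts → 4 fragments:
  1452 − 0 = 1452 bp
  4861 − 1452 = 3409 bp
  7101 − 4861 = 2240 bp
  7836 − 7101 = 735 bp
Sorted largest to smallest: 3409, 2240, 1452, 735 bp.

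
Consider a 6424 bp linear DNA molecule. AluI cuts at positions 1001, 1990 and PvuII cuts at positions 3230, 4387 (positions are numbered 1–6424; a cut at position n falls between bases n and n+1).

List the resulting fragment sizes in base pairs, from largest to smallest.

Combined cut positions (sorted): 1001, 1990, 3230, 4387.
Linear molecule, 4 cuts → 5 fragments:
  1001 − 0 = 1001 bp
  1990 − 1001 = 989 bp
  3230 − 1990 = 1240 bp
  4387 − 3230 = 1157 bp
  6424 − 4387 = 2037 bp
Sorted largest to smallest: 2037, 1240, 1157, 1001, 989 bp.

2037, 1240, 1157, 1001, 989 bp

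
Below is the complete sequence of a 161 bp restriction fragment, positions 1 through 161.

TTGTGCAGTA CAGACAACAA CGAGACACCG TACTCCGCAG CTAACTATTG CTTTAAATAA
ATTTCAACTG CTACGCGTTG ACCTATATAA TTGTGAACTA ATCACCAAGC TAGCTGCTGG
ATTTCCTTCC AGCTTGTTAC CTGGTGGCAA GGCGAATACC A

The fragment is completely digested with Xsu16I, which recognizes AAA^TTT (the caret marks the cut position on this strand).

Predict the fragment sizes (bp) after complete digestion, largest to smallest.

The Xsu16I site (AAATTT) starts at position 59.
Xsu16I cuts after base 3 of each site, so after position 61.
Linear molecule, 1 cut → 2 fragments:
  1–61 → 61 bp
  62–161 → 100 bp
Sorted largest to smallest: 100, 61 bp.

100, 61 bp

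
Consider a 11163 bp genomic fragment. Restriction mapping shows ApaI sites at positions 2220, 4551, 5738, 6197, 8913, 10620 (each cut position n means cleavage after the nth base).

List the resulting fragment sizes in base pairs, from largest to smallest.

Linear molecule, 6 cuts → 7 fragments:
  2220 − 0 = 2220 bp
  4551 − 2220 = 2331 bp
  5738 − 4551 = 1187 bp
  6197 − 5738 = 459 bp
  8913 − 6197 = 2716 bp
  10620 − 8913 = 1707 bp
  11163 − 10620 = 543 bp
Sorted largest to smallest: 2716, 2331, 2220, 1707, 1187, 543, 459 bp.

2716, 2331, 2220, 1707, 1187, 543, 459 bp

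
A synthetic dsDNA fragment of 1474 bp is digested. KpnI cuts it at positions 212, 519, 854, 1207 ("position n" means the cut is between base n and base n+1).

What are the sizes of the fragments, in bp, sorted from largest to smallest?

Linear molecule, 4 cuts → 5 fragments:
  212 − 0 = 212 bp
  519 − 212 = 307 bp
  854 − 519 = 335 bp
  1207 − 854 = 353 bp
  1474 − 1207 = 267 bp
Sorted largest to smallest: 353, 335, 307, 267, 212 bp.

353, 335, 307, 267, 212 bp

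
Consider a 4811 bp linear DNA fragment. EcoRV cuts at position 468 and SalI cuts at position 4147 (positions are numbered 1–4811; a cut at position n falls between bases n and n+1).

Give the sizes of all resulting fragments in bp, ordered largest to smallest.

3679, 664, 468 bp

Combined cut positions (sorted): 468, 4147.
Linear molecule, 2 cuts → 3 fragments:
  468 − 0 = 468 bp
  4147 − 468 = 3679 bp
  4811 − 4147 = 664 bp
Sorted largest to smallest: 3679, 664, 468 bp.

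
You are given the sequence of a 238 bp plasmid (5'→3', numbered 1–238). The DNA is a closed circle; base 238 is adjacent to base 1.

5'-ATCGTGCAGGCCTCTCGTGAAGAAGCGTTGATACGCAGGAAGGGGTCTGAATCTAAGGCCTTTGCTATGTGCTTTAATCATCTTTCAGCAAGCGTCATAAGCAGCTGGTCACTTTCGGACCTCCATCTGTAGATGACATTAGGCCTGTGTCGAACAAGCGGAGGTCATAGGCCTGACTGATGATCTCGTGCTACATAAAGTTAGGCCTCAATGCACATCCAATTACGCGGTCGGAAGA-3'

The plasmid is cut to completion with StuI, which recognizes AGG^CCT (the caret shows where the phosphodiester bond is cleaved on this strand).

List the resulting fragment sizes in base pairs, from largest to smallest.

85, 48, 43, 34, 28 bp

StuI sites (AGGCCT) start at positions 8, 56, 141, 169, 203.
StuI cuts after base 3 of each site, so after positions 10, 58, 143, 171, 205.
Circular molecule, 5 cuts → 5 fragments:
  11–58 → 48 bp
  59–143 → 85 bp
  144–171 → 28 bp
  172–205 → 34 bp
  206–238 then 1–10 → 33 + 10 = 43 bp
Sorted largest to smallest: 85, 48, 43, 34, 28 bp.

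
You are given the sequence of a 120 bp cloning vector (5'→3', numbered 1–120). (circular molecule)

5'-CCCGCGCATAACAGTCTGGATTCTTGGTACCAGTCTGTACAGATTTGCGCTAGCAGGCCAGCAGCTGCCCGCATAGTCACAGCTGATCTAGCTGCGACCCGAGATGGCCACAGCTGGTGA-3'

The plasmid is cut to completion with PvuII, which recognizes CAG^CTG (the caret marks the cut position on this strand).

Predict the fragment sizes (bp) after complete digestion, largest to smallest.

71, 31, 18 bp

PvuII sites (CAGCTG) start at positions 62, 80, 111.
PvuII cuts after base 3 of each site, so after positions 64, 82, 113.
Circular molecule, 3 cuts → 3 fragments:
  65–82 → 18 bp
  83–113 → 31 bp
  114–120 then 1–64 → 7 + 64 = 71 bp
Sorted largest to smallest: 71, 31, 18 bp.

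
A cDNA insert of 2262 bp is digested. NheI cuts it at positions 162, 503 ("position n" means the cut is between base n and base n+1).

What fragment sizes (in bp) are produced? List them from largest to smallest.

Linear molecule, 2 cuts → 3 fragments:
  162 − 0 = 162 bp
  503 − 162 = 341 bp
  2262 − 503 = 1759 bp
Sorted largest to smallest: 1759, 341, 162 bp.

1759, 341, 162 bp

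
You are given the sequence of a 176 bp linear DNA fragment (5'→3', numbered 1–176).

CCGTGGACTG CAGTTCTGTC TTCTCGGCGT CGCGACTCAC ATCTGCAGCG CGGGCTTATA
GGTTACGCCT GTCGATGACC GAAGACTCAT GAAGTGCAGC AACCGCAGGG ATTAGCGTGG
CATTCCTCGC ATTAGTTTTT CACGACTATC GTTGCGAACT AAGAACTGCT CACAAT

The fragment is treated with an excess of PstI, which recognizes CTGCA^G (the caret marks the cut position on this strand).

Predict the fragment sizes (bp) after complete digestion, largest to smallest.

PstI sites (CTGCAG) start at positions 8, 43.
PstI cuts after base 5 of each site (before the last base), so after positions 12, 47.
Linear molecule, 2 cuts → 3 fragments:
  1–12 → 12 bp
  13–47 → 35 bp
  48–176 → 129 bp
Sorted largest to smallest: 129, 35, 12 bp.

129, 35, 12 bp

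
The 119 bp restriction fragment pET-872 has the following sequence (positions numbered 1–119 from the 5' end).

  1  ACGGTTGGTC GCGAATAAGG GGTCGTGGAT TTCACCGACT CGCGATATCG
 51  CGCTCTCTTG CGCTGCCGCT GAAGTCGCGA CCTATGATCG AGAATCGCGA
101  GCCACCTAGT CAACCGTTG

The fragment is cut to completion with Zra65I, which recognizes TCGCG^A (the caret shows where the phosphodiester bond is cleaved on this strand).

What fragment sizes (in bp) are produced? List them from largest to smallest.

Zra65I sites (TCGCGA) start at positions 9, 40, 75, 95.
Zra65I cuts after base 5 of each site (before the last base), so after positions 13, 44, 79, 99.
Linear molecule, 4 cuts → 5 fragments:
  1–13 → 13 bp
  14–44 → 31 bp
  45–79 → 35 bp
  80–99 → 20 bp
  100–119 → 20 bp
Sorted largest to smallest: 35, 31, 20, 20, 13 bp.

35, 31, 20, 20, 13 bp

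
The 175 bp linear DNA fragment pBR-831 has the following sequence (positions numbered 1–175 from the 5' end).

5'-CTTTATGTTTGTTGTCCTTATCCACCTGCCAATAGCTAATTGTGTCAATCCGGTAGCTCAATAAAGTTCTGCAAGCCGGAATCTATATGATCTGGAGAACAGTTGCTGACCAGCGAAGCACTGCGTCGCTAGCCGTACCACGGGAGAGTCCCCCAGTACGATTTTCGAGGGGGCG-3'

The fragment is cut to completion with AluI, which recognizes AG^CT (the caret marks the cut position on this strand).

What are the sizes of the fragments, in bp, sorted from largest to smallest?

119, 35, 21 bp

AluI sites (AGCT) start at positions 34, 55.
AluI cuts after base 2 of each site, so after positions 35, 56.
Linear molecule, 2 cuts → 3 fragments:
  1–35 → 35 bp
  36–56 → 21 bp
  57–175 → 119 bp
Sorted largest to smallest: 119, 35, 21 bp.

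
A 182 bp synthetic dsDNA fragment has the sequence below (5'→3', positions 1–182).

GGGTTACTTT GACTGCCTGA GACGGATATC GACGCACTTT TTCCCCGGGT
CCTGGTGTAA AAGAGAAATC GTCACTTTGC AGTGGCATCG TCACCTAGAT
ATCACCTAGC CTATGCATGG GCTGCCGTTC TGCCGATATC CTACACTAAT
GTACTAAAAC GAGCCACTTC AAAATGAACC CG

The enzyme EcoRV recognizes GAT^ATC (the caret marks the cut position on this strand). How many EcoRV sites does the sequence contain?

GATATC occurs starting at positions 25, 98, 135.
EcoRV cuts at 3 sites.

3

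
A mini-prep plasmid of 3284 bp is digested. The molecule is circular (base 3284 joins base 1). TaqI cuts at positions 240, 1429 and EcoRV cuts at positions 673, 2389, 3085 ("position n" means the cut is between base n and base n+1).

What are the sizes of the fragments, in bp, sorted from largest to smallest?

Combined cut positions (sorted): 240, 673, 1429, 2389, 3085.
Circular molecule, 5 cuts → 5 fragments:
  673 − 240 = 433 bp
  1429 − 673 = 756 bp
  2389 − 1429 = 960 bp
  3085 − 2389 = 696 bp
  wrap: 3284 − 3085 + 240 = 439 bp
Sorted largest to smallest: 960, 756, 696, 439, 433 bp.

960, 756, 696, 439, 433 bp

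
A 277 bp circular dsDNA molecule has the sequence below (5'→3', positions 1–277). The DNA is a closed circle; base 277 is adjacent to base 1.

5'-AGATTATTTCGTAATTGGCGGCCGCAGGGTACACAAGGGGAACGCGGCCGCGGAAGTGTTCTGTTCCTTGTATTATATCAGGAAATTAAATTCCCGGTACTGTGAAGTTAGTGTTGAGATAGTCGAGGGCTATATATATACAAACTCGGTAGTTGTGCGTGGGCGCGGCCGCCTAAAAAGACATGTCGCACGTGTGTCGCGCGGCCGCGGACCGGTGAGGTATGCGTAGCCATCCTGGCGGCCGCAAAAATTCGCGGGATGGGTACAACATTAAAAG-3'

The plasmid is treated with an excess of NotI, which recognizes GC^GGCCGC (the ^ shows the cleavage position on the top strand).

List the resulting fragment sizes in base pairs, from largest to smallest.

NotI sites (GCGGCCGC) start at positions 18, 44, 165, 201, 238.
NotI cuts after base 2 of each site, so after positions 19, 45, 166, 202, 239.
Circular molecule, 5 cuts → 5 fragments:
  20–45 → 26 bp
  46–166 → 121 bp
  167–202 → 36 bp
  203–239 → 37 bp
  240–277 then 1–19 → 38 + 19 = 57 bp
Sorted largest to smallest: 121, 57, 37, 36, 26 bp.

121, 57, 37, 36, 26 bp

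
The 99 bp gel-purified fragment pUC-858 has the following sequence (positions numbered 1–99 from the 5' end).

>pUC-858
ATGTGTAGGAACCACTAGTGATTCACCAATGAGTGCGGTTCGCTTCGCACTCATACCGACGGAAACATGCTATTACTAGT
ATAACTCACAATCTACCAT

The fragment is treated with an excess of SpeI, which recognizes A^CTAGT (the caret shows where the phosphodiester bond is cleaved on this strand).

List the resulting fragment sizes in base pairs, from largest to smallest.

SpeI sites (ACTAGT) start at positions 14, 75.
SpeI cuts after the first base of each site, so after positions 14, 75.
Linear molecule, 2 cuts → 3 fragments:
  1–14 → 14 bp
  15–75 → 61 bp
  76–99 → 24 bp
Sorted largest to smallest: 61, 24, 14 bp.

61, 24, 14 bp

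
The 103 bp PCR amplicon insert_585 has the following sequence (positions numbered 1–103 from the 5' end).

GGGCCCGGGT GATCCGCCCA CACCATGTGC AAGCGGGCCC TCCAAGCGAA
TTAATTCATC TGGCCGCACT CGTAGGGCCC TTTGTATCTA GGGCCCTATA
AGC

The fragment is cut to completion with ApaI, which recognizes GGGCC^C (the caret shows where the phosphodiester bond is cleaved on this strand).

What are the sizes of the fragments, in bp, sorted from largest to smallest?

ApaI sites (GGGCCC) start at positions 1, 35, 75, 91.
ApaI cuts after base 5 of each site (before the last base), so after positions 5, 39, 79, 95.
Linear molecule, 4 cuts → 5 fragments:
  1–5 → 5 bp
  6–39 → 34 bp
  40–79 → 40 bp
  80–95 → 16 bp
  96–103 → 8 bp
Sorted largest to smallest: 40, 34, 16, 8, 5 bp.

40, 34, 16, 8, 5 bp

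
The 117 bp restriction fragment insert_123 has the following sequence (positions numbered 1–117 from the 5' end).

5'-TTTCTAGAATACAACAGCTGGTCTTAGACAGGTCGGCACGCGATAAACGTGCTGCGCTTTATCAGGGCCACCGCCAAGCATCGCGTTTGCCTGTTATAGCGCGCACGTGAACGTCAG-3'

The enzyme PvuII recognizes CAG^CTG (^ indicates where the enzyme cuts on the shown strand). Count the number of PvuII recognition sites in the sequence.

CAGCTG occurs starting at position 15.
PvuII cuts at 1 site.

1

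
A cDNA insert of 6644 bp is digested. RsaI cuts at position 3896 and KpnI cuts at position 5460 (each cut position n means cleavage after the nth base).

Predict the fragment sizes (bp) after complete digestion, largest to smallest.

3896, 1564, 1184 bp

Combined cut positions (sorted): 3896, 5460.
Linear molecule, 2 cuts → 3 fragments:
  3896 − 0 = 3896 bp
  5460 − 3896 = 1564 bp
  6644 − 5460 = 1184 bp
Sorted largest to smallest: 3896, 1564, 1184 bp.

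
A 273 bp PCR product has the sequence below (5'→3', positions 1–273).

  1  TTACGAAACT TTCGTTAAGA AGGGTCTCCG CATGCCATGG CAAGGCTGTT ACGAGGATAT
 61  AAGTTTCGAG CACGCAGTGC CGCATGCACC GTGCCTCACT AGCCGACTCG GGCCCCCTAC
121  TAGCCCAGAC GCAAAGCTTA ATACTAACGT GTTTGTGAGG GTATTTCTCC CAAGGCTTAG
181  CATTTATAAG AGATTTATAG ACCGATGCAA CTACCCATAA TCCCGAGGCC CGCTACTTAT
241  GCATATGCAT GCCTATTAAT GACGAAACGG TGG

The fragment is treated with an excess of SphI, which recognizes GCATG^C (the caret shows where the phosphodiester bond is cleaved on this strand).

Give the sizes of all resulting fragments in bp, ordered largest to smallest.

SphI sites (GCATGC) start at positions 30, 82, 247.
SphI cuts after base 5 of each site (before the last base), so after positions 34, 86, 251.
Linear molecule, 3 cuts → 4 fragments:
  1–34 → 34 bp
  35–86 → 52 bp
  87–251 → 165 bp
  252–273 → 22 bp
Sorted largest to smallest: 165, 52, 34, 22 bp.

165, 52, 34, 22 bp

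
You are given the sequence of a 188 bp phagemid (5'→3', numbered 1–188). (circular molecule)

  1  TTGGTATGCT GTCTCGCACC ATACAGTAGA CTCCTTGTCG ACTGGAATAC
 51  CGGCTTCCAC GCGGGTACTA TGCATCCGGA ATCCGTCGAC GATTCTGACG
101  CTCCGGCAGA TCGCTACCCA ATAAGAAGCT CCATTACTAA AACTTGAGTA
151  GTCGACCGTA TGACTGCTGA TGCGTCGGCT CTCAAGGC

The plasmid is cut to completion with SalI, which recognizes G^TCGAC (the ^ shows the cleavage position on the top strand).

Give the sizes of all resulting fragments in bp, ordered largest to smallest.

SalI sites (GTCGAC) start at positions 37, 85, 151.
SalI cuts after the first base of each site, so after positions 37, 85, 151.
Circular molecule, 3 cuts → 3 fragments:
  38–85 → 48 bp
  86–151 → 66 bp
  152–188 then 1–37 → 37 + 37 = 74 bp
Sorted largest to smallest: 74, 66, 48 bp.

74, 66, 48 bp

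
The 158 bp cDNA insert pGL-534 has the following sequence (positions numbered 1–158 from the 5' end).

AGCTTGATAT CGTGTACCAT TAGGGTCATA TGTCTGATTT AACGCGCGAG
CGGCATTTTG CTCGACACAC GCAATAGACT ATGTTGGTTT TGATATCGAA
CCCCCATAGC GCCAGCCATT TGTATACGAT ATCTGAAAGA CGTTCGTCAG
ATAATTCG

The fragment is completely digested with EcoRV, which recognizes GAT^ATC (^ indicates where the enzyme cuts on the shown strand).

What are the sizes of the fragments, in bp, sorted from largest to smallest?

86, 36, 28, 8 bp

EcoRV sites (GATATC) start at positions 6, 92, 128.
EcoRV cuts after base 3 of each site, so after positions 8, 94, 130.
Linear molecule, 3 cuts → 4 fragments:
  1–8 → 8 bp
  9–94 → 86 bp
  95–130 → 36 bp
  131–158 → 28 bp
Sorted largest to smallest: 86, 36, 28, 8 bp.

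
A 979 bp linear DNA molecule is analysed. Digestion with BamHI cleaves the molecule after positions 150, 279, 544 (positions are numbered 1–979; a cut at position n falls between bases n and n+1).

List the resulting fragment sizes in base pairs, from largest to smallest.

435, 265, 150, 129 bp

Linear molecule, 3 cuts → 4 fragments:
  150 − 0 = 150 bp
  279 − 150 = 129 bp
  544 − 279 = 265 bp
  979 − 544 = 435 bp
Sorted largest to smallest: 435, 265, 150, 129 bp.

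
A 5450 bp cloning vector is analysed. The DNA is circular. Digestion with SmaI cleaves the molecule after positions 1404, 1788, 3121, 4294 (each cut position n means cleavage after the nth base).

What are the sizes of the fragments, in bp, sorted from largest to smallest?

Circular molecule, 4 cuts → 4 fragments:
  1788 − 1404 = 384 bp
  3121 − 1788 = 1333 bp
  4294 − 3121 = 1173 bp
  wrap: 5450 − 4294 + 1404 = 2560 bp
Sorted largest to smallest: 2560, 1333, 1173, 384 bp.

2560, 1333, 1173, 384 bp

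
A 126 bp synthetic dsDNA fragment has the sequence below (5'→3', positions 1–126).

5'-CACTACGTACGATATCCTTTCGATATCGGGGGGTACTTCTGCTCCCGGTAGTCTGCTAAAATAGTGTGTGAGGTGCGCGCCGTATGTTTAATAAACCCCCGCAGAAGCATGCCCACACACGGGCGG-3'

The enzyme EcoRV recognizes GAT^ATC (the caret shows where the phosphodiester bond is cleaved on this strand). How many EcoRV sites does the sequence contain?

GATATC occurs starting at positions 11, 22.
EcoRV cuts at 2 sites.

2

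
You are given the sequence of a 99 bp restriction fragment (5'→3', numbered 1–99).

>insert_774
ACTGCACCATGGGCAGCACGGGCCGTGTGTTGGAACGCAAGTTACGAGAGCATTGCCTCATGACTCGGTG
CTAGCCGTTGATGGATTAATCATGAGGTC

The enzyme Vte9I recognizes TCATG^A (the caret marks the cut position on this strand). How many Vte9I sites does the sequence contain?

TCATGA occurs starting at positions 58, 90.
Vte9I cuts at 2 sites.

2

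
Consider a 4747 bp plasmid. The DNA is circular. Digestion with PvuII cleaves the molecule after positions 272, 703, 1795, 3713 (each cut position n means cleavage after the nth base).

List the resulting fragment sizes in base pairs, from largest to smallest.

Circular molecule, 4 cuts → 4 fragments:
  703 − 272 = 431 bp
  1795 − 703 = 1092 bp
  3713 − 1795 = 1918 bp
  wrap: 4747 − 3713 + 272 = 1306 bp
Sorted largest to smallest: 1918, 1306, 1092, 431 bp.

1918, 1306, 1092, 431 bp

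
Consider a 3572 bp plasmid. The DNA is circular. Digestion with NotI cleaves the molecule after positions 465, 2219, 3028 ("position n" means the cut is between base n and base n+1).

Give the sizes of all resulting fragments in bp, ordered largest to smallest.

Circular molecule, 3 cuts → 3 fragments:
  2219 − 465 = 1754 bp
  3028 − 2219 = 809 bp
  wrap: 3572 − 3028 + 465 = 1009 bp
Sorted largest to smallest: 1754, 1009, 809 bp.

1754, 1009, 809 bp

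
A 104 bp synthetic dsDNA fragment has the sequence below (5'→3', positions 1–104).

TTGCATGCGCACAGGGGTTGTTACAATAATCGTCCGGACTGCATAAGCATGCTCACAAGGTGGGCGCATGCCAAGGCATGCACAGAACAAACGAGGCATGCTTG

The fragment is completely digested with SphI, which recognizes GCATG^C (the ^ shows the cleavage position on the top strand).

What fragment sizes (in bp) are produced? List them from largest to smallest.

SphI sites (GCATGC) start at positions 3, 47, 66, 76, 96.
SphI cuts after base 5 of each site (before the last base), so after positions 7, 51, 70, 80, 100.
Linear molecule, 5 cuts → 6 fragments:
  1–7 → 7 bp
  8–51 → 44 bp
  52–70 → 19 bp
  71–80 → 10 bp
  81–100 → 20 bp
  101–104 → 4 bp
Sorted largest to smallest: 44, 20, 19, 10, 7, 4 bp.

44, 20, 19, 10, 7, 4 bp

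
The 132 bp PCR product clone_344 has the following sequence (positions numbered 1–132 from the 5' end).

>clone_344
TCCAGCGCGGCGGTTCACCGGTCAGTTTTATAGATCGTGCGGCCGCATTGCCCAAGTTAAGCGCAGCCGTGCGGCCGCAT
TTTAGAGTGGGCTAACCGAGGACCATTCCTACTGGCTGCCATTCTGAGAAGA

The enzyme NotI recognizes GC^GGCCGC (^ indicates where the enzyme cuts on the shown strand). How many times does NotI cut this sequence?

GCGGCCGC occurs starting at positions 39, 71.
NotI cuts at 2 sites.

2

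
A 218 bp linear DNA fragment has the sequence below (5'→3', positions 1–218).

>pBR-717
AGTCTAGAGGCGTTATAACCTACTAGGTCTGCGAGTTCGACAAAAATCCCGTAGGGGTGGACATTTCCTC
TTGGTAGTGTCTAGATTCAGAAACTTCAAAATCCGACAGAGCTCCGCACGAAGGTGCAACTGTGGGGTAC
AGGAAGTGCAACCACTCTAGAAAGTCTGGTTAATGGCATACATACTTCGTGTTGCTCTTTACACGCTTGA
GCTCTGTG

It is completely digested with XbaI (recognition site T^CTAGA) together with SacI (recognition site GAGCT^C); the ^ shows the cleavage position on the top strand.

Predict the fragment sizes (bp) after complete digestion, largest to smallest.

XbaI sites (TCTAGA) start at positions 3, 80, 156.
XbaI cuts after the first base of each site, so after positions 3, 80, 156.
SacI sites (GAGCTC) start at positions 109, 209.
SacI cuts after base 5 of each site (before the last base), so after positions 113, 213.
Combined cut positions: 3, 80, 113, 156, 213.
Linear molecule, 5 cuts → 6 fragments:
  1–3 → 3 bp
  4–80 → 77 bp
  81–113 → 33 bp
  114–156 → 43 bp
  157–213 → 57 bp
  214–218 → 5 bp
Sorted largest to smallest: 77, 57, 43, 33, 5, 3 bp.

77, 57, 43, 33, 5, 3 bp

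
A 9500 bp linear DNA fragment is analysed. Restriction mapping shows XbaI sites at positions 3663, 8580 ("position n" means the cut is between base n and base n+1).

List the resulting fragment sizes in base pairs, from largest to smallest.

Linear molecule, 2 cuts → 3 fragments:
  3663 − 0 = 3663 bp
  8580 − 3663 = 4917 bp
  9500 − 8580 = 920 bp
Sorted largest to smallest: 4917, 3663, 920 bp.

4917, 3663, 920 bp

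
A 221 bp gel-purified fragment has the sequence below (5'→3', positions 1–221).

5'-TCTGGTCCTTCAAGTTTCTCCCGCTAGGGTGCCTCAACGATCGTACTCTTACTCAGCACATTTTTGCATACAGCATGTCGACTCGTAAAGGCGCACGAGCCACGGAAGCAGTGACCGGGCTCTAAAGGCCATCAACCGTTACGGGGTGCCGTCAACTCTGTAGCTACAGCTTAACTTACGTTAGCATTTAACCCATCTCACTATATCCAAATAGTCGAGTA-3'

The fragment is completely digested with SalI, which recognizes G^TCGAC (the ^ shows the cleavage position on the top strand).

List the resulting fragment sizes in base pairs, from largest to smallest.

The SalI site (GTCGAC) starts at position 77.
SalI cuts after the first base of each site, so after position 77.
Linear molecule, 1 cut → 2 fragments:
  1–77 → 77 bp
  78–221 → 144 bp
Sorted largest to smallest: 144, 77 bp.

144, 77 bp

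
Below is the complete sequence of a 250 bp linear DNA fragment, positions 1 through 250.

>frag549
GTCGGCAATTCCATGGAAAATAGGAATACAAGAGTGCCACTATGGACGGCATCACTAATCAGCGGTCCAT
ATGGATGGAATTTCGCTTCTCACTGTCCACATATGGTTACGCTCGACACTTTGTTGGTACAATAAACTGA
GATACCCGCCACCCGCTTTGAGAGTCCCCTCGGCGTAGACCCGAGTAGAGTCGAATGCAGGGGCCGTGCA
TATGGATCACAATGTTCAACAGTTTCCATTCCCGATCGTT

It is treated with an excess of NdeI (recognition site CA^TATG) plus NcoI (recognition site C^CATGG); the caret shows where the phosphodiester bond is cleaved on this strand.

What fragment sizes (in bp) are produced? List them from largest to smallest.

NdeI sites (CATATG) start at positions 68, 100, 209.
NdeI cuts after base 2 of each site, so after positions 69, 101, 210.
The NcoI site (CCATGG) starts at position 11.
NcoI cuts after the first base of each site, so after position 11.
Combined cut positions: 11, 69, 101, 210.
Linear molecule, 4 cuts → 5 fragments:
  1–11 → 11 bp
  12–69 → 58 bp
  70–101 → 32 bp
  102–210 → 109 bp
  211–250 → 40 bp
Sorted largest to smallest: 109, 58, 40, 32, 11 bp.

109, 58, 40, 32, 11 bp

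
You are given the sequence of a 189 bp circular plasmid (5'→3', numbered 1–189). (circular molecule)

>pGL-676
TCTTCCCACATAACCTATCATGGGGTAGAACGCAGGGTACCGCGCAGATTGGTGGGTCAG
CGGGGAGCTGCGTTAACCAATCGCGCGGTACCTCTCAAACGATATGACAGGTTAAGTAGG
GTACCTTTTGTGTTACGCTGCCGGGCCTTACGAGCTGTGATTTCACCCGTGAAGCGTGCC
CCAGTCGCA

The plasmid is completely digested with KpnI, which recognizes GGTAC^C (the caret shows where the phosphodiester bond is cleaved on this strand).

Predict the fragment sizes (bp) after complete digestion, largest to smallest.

105, 51, 33 bp

KpnI sites (GGTACC) start at positions 36, 87, 120.
KpnI cuts after base 5 of each site (before the last base), so after positions 40, 91, 124.
Circular molecule, 3 cuts → 3 fragments:
  41–91 → 51 bp
  92–124 → 33 bp
  125–189 then 1–40 → 65 + 40 = 105 bp
Sorted largest to smallest: 105, 51, 33 bp.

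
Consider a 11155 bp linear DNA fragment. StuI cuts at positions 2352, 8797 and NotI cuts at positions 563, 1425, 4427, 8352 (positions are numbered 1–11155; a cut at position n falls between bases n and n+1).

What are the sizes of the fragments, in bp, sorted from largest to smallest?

Combined cut positions (sorted): 563, 1425, 2352, 4427, 8352, 8797.
Linear molecule, 6 cuts → 7 fragments:
  563 − 0 = 563 bp
  1425 − 563 = 862 bp
  2352 − 1425 = 927 bp
  4427 − 2352 = 2075 bp
  8352 − 4427 = 3925 bp
  8797 − 8352 = 445 bp
  11155 − 8797 = 2358 bp
Sorted largest to smallest: 3925, 2358, 2075, 927, 862, 563, 445 bp.

3925, 2358, 2075, 927, 862, 563, 445 bp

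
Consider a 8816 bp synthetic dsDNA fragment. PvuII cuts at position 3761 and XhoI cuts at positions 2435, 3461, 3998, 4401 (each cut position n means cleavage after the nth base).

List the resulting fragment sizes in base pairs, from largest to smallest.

4415, 2435, 1026, 403, 300, 237 bp

Combined cut positions (sorted): 2435, 3461, 3761, 3998, 4401.
Linear molecule, 5 cuts → 6 fragments:
  2435 − 0 = 2435 bp
  3461 − 2435 = 1026 bp
  3761 − 3461 = 300 bp
  3998 − 3761 = 237 bp
  4401 − 3998 = 403 bp
  8816 − 4401 = 4415 bp
Sorted largest to smallest: 4415, 2435, 1026, 403, 300, 237 bp.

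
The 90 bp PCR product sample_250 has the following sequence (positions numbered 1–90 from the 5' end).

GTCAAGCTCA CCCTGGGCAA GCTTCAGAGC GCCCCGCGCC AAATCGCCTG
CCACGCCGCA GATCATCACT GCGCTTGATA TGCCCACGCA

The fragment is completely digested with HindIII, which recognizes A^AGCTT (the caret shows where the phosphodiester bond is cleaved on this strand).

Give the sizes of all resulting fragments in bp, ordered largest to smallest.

The HindIII site (AAGCTT) starts at position 19.
HindIII cuts after the first base of each site, so after position 19.
Linear molecule, 1 cut → 2 fragments:
  1–19 → 19 bp
  20–90 → 71 bp
Sorted largest to smallest: 71, 19 bp.

71, 19 bp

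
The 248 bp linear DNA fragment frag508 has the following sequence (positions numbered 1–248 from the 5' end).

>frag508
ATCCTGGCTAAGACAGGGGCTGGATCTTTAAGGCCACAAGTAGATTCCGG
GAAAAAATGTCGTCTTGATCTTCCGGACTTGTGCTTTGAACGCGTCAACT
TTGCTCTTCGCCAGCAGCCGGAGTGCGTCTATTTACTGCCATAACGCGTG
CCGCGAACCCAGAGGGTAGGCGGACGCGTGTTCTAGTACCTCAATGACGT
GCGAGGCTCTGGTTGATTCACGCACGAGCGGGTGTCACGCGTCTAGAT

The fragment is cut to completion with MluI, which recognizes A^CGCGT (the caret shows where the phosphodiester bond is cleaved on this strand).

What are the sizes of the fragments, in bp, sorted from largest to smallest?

90, 63, 54, 30, 11 bp

MluI sites (ACGCGT) start at positions 90, 144, 174, 237.
MluI cuts after the first base of each site, so after positions 90, 144, 174, 237.
Linear molecule, 4 cuts → 5 fragments:
  1–90 → 90 bp
  91–144 → 54 bp
  145–174 → 30 bp
  175–237 → 63 bp
  238–248 → 11 bp
Sorted largest to smallest: 90, 63, 54, 30, 11 bp.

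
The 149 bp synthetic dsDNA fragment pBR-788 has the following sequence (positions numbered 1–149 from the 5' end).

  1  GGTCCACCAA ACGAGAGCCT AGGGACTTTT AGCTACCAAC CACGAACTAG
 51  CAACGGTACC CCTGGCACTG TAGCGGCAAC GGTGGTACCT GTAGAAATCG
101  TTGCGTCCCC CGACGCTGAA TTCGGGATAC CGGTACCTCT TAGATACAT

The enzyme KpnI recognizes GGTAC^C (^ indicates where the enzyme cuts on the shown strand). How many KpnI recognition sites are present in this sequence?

3

GGTACC occurs starting at positions 55, 84, 132.
KpnI cuts at 3 sites.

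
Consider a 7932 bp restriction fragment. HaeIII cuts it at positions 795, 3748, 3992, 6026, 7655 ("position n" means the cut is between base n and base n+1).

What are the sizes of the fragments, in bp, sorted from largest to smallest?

Linear molecule, 5 cuts → 6 fragments:
  795 − 0 = 795 bp
  3748 − 795 = 2953 bp
  3992 − 3748 = 244 bp
  6026 − 3992 = 2034 bp
  7655 − 6026 = 1629 bp
  7932 − 7655 = 277 bp
Sorted largest to smallest: 2953, 2034, 1629, 795, 277, 244 bp.

2953, 2034, 1629, 795, 277, 244 bp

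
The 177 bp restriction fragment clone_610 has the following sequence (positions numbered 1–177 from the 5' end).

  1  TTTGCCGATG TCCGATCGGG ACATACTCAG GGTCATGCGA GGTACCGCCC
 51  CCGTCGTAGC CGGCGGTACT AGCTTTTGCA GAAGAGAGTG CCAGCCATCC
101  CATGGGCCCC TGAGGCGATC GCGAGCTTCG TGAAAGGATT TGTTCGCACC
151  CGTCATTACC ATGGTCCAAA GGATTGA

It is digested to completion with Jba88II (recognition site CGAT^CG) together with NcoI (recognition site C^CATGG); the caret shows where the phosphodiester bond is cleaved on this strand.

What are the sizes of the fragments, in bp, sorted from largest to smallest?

Jba88II sites (CGATCG) start at positions 13, 116.
Jba88II cuts after base 4 of each site, so after positions 16, 119.
NcoI sites (CCATGG) start at positions 100, 159.
NcoI cuts after the first base of each site, so after positions 100, 159.
Combined cut positions: 16, 100, 119, 159.
Linear molecule, 4 cuts → 5 fragments:
  1–16 → 16 bp
  17–100 → 84 bp
  101–119 → 19 bp
  120–159 → 40 bp
  160–177 → 18 bp
Sorted largest to smallest: 84, 40, 19, 18, 16 bp.

84, 40, 19, 18, 16 bp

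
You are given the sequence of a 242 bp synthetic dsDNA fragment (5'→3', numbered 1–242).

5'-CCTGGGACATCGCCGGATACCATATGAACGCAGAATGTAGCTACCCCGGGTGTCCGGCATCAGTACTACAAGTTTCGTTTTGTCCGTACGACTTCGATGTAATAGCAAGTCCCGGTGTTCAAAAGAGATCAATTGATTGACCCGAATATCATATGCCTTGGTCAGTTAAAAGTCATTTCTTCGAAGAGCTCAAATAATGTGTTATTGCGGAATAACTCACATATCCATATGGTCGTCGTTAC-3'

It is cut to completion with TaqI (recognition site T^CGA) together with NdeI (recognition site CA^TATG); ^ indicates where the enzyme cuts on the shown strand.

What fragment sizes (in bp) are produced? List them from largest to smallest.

72, 57, 46, 30, 22, 15 bp

TaqI sites (TCGA) start at positions 94, 181.
TaqI cuts after the first base of each site, so after positions 94, 181.
NdeI sites (CATATG) start at positions 21, 150, 226.
NdeI cuts after base 2 of each site, so after positions 22, 151, 227.
Combined cut positions: 22, 94, 151, 181, 227.
Linear molecule, 5 cuts → 6 fragments:
  1–22 → 22 bp
  23–94 → 72 bp
  95–151 → 57 bp
  152–181 → 30 bp
  182–227 → 46 bp
  228–242 → 15 bp
Sorted largest to smallest: 72, 57, 46, 30, 22, 15 bp.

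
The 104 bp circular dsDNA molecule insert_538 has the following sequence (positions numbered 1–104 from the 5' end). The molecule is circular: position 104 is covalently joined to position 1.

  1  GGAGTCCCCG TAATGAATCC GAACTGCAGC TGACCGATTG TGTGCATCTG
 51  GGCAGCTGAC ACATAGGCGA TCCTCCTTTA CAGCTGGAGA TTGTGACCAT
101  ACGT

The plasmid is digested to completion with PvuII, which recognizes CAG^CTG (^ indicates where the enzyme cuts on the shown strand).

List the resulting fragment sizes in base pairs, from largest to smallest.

PvuII sites (CAGCTG) start at positions 27, 53, 81.
PvuII cuts after base 3 of each site, so after positions 29, 55, 83.
Circular molecule, 3 cuts → 3 fragments:
  30–55 → 26 bp
  56–83 → 28 bp
  84–104 then 1–29 → 21 + 29 = 50 bp
Sorted largest to smallest: 50, 28, 26 bp.

50, 28, 26 bp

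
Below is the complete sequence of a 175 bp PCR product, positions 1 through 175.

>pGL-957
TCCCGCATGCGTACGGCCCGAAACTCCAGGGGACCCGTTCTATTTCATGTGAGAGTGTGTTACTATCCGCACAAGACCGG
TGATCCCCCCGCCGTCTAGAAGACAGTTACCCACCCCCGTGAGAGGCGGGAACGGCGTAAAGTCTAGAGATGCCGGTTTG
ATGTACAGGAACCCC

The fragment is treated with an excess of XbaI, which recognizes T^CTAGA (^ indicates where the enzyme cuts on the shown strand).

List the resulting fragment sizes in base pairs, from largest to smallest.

XbaI sites (TCTAGA) start at positions 95, 143.
XbaI cuts after the first base of each site, so after positions 95, 143.
Linear molecule, 2 cuts → 3 fragments:
  1–95 → 95 bp
  96–143 → 48 bp
  144–175 → 32 bp
Sorted largest to smallest: 95, 48, 32 bp.

95, 48, 32 bp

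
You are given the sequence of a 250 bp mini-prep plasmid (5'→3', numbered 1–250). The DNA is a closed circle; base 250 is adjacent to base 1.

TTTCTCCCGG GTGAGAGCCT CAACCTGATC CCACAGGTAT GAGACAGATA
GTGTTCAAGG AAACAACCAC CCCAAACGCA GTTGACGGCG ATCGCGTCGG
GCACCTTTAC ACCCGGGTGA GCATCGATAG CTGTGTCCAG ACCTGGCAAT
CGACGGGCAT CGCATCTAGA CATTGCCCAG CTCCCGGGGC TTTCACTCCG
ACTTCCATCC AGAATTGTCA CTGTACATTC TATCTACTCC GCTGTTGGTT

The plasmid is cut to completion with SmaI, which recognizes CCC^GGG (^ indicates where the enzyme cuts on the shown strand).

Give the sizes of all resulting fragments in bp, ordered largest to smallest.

SmaI sites (CCCGGG) start at positions 6, 112, 183.
SmaI cuts after base 3 of each site, so after positions 8, 114, 185.
Circular molecule, 3 cuts → 3 fragments:
  9–114 → 106 bp
  115–185 → 71 bp
  186–250 then 1–8 → 65 + 8 = 73 bp
Sorted largest to smallest: 106, 73, 71 bp.

106, 73, 71 bp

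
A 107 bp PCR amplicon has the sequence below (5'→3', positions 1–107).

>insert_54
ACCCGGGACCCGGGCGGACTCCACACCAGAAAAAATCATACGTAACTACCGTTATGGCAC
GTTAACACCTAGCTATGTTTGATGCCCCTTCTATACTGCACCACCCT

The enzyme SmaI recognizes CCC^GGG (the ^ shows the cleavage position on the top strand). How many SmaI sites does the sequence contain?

CCCGGG occurs starting at positions 2, 9.
SmaI cuts at 2 sites.

2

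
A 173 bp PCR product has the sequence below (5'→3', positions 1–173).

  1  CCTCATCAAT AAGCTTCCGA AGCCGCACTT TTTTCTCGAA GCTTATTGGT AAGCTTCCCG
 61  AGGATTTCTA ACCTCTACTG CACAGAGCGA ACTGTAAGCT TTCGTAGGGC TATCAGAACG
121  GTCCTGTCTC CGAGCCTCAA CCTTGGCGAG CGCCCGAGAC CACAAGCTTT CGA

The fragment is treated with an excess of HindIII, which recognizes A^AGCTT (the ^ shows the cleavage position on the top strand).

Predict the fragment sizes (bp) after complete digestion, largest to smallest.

68, 45, 28, 12, 11, 9 bp

HindIII sites (AAGCTT) start at positions 11, 39, 51, 96, 164.
HindIII cuts after the first base of each site, so after positions 11, 39, 51, 96, 164.
Linear molecule, 5 cuts → 6 fragments:
  1–11 → 11 bp
  12–39 → 28 bp
  40–51 → 12 bp
  52–96 → 45 bp
  97–164 → 68 bp
  165–173 → 9 bp
Sorted largest to smallest: 68, 45, 28, 12, 11, 9 bp.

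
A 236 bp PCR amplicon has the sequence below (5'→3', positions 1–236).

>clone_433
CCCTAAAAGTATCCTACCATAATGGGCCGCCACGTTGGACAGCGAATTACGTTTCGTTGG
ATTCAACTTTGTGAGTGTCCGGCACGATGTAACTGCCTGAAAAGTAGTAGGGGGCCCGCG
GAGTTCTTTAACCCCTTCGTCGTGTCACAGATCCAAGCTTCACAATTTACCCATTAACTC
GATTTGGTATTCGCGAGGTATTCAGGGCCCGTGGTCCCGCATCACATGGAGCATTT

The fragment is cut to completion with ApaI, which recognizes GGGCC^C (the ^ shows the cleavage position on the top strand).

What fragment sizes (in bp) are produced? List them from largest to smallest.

ApaI sites (GGGCCC) start at positions 112, 205.
ApaI cuts after base 5 of each site (before the last base), so after positions 116, 209.
Linear molecule, 2 cuts → 3 fragments:
  1–116 → 116 bp
  117–209 → 93 bp
  210–236 → 27 bp
Sorted largest to smallest: 116, 93, 27 bp.

116, 93, 27 bp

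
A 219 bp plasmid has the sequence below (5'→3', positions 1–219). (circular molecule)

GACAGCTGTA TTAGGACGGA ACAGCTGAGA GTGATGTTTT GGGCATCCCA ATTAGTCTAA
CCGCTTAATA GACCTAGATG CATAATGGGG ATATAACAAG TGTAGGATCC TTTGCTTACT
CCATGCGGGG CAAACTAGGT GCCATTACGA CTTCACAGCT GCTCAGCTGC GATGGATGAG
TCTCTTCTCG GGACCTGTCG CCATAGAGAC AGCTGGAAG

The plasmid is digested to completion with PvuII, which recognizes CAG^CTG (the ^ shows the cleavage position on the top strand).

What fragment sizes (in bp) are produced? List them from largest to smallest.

134, 46, 19, 12, 8 bp

PvuII sites (CAGCTG) start at positions 3, 22, 156, 164, 210.
PvuII cuts after base 3 of each site, so after positions 5, 24, 158, 166, 212.
Circular molecule, 5 cuts → 5 fragments:
  6–24 → 19 bp
  25–158 → 134 bp
  159–166 → 8 bp
  167–212 → 46 bp
  213–219 then 1–5 → 7 + 5 = 12 bp
Sorted largest to smallest: 134, 46, 19, 12, 8 bp.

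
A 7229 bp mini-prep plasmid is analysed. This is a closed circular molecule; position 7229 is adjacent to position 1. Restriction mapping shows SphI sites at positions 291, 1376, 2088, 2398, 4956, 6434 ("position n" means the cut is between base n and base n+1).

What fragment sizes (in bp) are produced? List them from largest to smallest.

Circular molecule, 6 cuts → 6 fragments:
  1376 − 291 = 1085 bp
  2088 − 1376 = 712 bp
  2398 − 2088 = 310 bp
  4956 − 2398 = 2558 bp
  6434 − 4956 = 1478 bp
  wrap: 7229 − 6434 + 291 = 1086 bp
Sorted largest to smallest: 2558, 1478, 1086, 1085, 712, 310 bp.

2558, 1478, 1086, 1085, 712, 310 bp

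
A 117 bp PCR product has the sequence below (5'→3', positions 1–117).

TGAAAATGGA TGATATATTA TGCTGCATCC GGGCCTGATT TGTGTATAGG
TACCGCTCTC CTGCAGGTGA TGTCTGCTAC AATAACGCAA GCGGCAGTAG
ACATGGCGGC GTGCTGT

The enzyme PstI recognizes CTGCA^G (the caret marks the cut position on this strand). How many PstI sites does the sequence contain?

1

CTGCAG occurs starting at position 61.
PstI cuts at 1 site.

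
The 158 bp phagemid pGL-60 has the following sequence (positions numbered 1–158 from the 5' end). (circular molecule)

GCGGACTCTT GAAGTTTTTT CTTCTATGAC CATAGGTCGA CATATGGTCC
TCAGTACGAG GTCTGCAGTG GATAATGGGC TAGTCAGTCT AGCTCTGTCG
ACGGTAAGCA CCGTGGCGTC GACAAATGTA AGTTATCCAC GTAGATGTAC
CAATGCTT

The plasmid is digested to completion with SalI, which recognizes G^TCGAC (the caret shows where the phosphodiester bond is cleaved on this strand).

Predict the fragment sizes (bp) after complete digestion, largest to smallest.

SalI sites (GTCGAC) start at positions 36, 97, 118.
SalI cuts after the first base of each site, so after positions 36, 97, 118.
Circular molecule, 3 cuts → 3 fragments:
  37–97 → 61 bp
  98–118 → 21 bp
  119–158 then 1–36 → 40 + 36 = 76 bp
Sorted largest to smallest: 76, 61, 21 bp.

76, 61, 21 bp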